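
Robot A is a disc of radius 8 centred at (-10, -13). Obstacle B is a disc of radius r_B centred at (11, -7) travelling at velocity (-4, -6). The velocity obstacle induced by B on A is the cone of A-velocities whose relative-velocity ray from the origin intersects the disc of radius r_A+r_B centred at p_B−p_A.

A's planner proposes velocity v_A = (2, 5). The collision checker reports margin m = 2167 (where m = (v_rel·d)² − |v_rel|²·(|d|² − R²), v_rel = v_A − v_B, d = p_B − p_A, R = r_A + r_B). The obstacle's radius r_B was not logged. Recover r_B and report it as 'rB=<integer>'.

m = 2167
d = (21, 6);  v_rel = (6, 11),  |v_rel|² = 157
v_rel×d = (6)·(6) − (11)·(21) = -195
since m = R²·157 − (-195)²:  R² = (38025 + 2167) / 157 = 256
R = √256 = 16  ⇒  r_B = 16 − 8 = 8

rB=8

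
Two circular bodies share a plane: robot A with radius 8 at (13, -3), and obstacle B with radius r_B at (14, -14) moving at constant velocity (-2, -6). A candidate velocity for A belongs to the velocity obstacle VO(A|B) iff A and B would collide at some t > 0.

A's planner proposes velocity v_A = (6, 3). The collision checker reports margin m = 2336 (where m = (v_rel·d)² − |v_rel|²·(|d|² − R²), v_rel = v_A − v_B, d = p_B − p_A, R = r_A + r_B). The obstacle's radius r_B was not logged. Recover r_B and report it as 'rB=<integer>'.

m = 2336
d = (1, -11);  v_rel = (8, 9),  |v_rel|² = 145
v_rel×d = (8)·(-11) − (9)·(1) = -97
since m = R²·145 − (-97)²:  R² = (9409 + 2336) / 145 = 81
R = √81 = 9  ⇒  r_B = 9 − 8 = 1

rB=1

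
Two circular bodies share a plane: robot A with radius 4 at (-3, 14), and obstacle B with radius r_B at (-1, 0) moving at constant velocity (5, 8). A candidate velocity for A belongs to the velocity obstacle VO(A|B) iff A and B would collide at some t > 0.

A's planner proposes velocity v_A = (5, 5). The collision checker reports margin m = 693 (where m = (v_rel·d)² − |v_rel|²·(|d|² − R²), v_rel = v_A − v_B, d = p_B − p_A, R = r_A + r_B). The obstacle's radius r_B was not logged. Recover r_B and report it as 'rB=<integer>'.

m = 693
d = (2, -14);  v_rel = (0, -3),  |v_rel|² = 9
v_rel×d = (0)·(-14) − (-3)·(2) = 6
since m = R²·9 − 6²:  R² = (36 + 693) / 9 = 81
R = √81 = 9  ⇒  r_B = 9 − 4 = 5

rB=5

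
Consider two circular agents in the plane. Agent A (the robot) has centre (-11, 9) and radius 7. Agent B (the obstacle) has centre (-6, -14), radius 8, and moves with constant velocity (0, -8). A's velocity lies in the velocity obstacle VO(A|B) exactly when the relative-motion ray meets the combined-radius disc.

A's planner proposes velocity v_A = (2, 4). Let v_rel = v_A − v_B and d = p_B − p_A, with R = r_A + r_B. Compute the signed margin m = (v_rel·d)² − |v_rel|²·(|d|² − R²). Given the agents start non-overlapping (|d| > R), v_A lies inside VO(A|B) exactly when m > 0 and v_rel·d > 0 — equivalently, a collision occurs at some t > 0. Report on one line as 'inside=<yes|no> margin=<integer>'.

d = (5, -23),  |d|² = 554;  R = 7+8 = 15,  c = 554−15² = 329
v_rel = (2, 12),  |v_rel|² = 148;  v_rel·d = (2)·(5) + (12)·(-23) = -266
148·t² + 532·t + 329 = 0  ⇒  m = (-266)² − 148·329 = 22064
m = 22064 > 0,  v_rel·d = -266 < 0  ⇒  outside

inside=no margin=22064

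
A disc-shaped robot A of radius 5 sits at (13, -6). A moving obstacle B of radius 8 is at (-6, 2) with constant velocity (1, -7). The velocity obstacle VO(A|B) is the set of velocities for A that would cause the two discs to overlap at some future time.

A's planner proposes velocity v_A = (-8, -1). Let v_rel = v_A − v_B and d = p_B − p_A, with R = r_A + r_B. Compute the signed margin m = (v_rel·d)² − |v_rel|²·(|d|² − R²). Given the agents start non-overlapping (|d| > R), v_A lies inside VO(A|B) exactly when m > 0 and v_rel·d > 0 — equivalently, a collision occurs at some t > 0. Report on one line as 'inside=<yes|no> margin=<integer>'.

d = (-19, 8),  |d|² = 425;  R = 5+8 = 13,  c = 425−13² = 256
v_rel = (-9, 6),  |v_rel|² = 117;  v_rel·d = (-9)·(-19) + (6)·(8) = 219
117·t² − 438·t + 256 = 0  ⇒  m = 219² − 117·256 = 18009
m = 18009 > 0,  v_rel·d = 219 > 0  ⇒  inside

inside=yes margin=18009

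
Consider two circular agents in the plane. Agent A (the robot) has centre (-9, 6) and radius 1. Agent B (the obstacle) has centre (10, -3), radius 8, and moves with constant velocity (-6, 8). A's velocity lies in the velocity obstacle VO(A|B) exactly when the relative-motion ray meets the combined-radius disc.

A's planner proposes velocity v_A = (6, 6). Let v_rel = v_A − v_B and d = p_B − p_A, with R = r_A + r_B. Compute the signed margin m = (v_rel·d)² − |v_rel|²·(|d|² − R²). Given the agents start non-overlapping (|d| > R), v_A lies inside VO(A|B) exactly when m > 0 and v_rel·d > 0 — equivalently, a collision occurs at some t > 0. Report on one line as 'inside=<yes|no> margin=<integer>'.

d = (19, -9),  |d|² = 442;  R = 1+8 = 9,  c = 442−9² = 361
v_rel = (12, -2),  |v_rel|² = 148;  v_rel·d = (12)·(19) + (-2)·(-9) = 246
148·t² − 492·t + 361 = 0  ⇒  m = 246² − 148·361 = 7088
m = 7088 > 0,  v_rel·d = 246 > 0  ⇒  inside

inside=yes margin=7088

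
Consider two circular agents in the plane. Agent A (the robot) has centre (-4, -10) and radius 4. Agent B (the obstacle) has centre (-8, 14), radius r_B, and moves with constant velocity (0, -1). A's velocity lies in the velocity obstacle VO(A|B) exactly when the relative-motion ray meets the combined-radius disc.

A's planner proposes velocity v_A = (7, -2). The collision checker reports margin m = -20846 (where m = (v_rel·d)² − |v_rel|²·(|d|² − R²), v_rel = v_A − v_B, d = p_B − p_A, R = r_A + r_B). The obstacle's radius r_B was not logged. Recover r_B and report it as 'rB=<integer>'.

m = -20846
d = (-4, 24);  v_rel = (7, -1),  |v_rel|² = 50
v_rel×d = (7)·(24) − (-1)·(-4) = 164
since m = R²·50 − 164²:  R² = (26896 + -20846) / 50 = 121
R = √121 = 11  ⇒  r_B = 11 − 4 = 7

rB=7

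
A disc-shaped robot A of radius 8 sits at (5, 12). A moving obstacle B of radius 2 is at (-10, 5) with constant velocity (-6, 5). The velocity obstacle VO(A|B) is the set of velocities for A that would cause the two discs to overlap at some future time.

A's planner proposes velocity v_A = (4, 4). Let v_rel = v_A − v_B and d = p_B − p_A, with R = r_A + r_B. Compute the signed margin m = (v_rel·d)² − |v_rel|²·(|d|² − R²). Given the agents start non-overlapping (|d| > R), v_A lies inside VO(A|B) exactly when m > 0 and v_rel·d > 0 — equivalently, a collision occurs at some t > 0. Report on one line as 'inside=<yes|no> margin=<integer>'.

d = (-15, -7),  |d|² = 274;  R = 8+2 = 10,  c = 274−10² = 174
v_rel = (10, -1),  |v_rel|² = 101;  v_rel·d = (10)·(-15) + (-1)·(-7) = -143
101·t² + 286·t + 174 = 0  ⇒  m = (-143)² − 101·174 = 2875
m = 2875 > 0,  v_rel·d = -143 < 0  ⇒  outside

inside=no margin=2875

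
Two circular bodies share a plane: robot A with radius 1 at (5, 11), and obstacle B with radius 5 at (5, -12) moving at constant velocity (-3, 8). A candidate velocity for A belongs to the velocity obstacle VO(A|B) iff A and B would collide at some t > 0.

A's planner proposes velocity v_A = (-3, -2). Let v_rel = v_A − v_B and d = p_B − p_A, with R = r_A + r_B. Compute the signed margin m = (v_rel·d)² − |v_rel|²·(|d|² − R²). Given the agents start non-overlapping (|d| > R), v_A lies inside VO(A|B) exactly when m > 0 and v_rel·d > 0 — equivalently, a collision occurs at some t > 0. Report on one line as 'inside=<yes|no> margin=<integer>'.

d = (0, -23),  |d|² = 529;  R = 1+5 = 6,  c = 529−6² = 493
v_rel = (0, -10),  |v_rel|² = 100;  v_rel·d = (0)·(0) + (-10)·(-23) = 230
100·t² − 460·t + 493 = 0  ⇒  m = 230² − 100·493 = 3600
m = 3600 > 0,  v_rel·d = 230 > 0  ⇒  inside

inside=yes margin=3600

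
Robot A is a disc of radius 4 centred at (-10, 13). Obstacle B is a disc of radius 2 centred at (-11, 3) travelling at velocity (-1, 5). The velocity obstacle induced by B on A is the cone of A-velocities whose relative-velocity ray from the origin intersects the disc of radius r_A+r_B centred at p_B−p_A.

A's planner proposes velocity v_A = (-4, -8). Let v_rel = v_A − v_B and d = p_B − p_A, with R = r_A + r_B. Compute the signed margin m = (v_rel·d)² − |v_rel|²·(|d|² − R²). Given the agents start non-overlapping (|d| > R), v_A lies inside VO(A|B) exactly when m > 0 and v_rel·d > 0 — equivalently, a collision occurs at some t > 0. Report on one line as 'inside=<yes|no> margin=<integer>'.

d = (-1, -10),  |d|² = 101;  R = 4+2 = 6,  c = 101−6² = 65
v_rel = (-3, -13),  |v_rel|² = 178;  v_rel·d = (-3)·(-1) + (-13)·(-10) = 133
178·t² − 266·t + 65 = 0  ⇒  m = 133² − 178·65 = 6119
m = 6119 > 0,  v_rel·d = 133 > 0  ⇒  inside

inside=yes margin=6119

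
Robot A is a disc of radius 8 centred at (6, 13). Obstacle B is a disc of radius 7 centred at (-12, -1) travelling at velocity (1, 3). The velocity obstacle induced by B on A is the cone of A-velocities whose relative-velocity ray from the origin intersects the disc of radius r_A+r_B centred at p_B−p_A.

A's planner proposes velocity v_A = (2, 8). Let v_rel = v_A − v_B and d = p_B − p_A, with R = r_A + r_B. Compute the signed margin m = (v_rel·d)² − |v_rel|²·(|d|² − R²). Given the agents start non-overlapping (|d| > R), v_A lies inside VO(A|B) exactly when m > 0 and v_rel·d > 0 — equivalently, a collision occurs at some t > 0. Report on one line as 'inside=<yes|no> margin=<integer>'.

d = (-18, -14),  |d|² = 520;  R = 8+7 = 15,  c = 520−15² = 295
v_rel = (1, 5),  |v_rel|² = 26;  v_rel·d = (1)·(-18) + (5)·(-14) = -88
26·t² + 176·t + 295 = 0  ⇒  m = (-88)² − 26·295 = 74
m = 74 > 0,  v_rel·d = -88 < 0  ⇒  outside

inside=no margin=74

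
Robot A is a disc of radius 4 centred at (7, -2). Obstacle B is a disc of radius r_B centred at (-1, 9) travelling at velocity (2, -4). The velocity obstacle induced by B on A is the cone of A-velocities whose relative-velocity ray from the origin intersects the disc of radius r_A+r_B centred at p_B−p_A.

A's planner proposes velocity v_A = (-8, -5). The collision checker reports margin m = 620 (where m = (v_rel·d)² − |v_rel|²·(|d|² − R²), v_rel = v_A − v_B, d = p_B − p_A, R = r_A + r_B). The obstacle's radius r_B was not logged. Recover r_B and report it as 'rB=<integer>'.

m = 620
d = (-8, 11);  v_rel = (-10, -1),  |v_rel|² = 101
v_rel×d = (-10)·(11) − (-1)·(-8) = -118
since m = R²·101 − (-118)²:  R² = (13924 + 620) / 101 = 144
R = √144 = 12  ⇒  r_B = 12 − 4 = 8

rB=8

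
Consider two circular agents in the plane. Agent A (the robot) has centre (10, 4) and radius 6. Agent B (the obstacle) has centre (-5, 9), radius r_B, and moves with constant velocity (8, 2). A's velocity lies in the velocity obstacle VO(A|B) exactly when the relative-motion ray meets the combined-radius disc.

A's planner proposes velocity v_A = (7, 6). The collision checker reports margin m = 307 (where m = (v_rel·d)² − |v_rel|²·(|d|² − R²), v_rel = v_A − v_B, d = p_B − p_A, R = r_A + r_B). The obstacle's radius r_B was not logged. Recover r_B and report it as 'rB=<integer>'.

m = 307
d = (-15, 5);  v_rel = (-1, 4),  |v_rel|² = 17
v_rel×d = (-1)·(5) − (4)·(-15) = 55
since m = R²·17 − 55²:  R² = (3025 + 307) / 17 = 196
R = √196 = 14  ⇒  r_B = 14 − 6 = 8

rB=8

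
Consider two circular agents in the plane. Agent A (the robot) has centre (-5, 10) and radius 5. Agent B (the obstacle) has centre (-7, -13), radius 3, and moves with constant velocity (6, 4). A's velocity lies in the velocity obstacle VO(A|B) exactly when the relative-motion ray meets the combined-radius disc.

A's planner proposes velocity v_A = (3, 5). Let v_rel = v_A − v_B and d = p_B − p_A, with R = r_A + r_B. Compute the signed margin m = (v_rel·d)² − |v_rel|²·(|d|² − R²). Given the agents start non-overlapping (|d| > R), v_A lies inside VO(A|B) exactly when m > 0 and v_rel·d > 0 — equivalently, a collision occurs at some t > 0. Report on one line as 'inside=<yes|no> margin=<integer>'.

d = (-2, -23),  |d|² = 533;  R = 5+3 = 8,  c = 533−8² = 469
v_rel = (-3, 1),  |v_rel|² = 10;  v_rel·d = (-3)·(-2) + (1)·(-23) = -17
10·t² + 34·t + 469 = 0  ⇒  m = (-17)² − 10·469 = -4401
m = -4401 < 0,  v_rel·d = -17 < 0  ⇒  outside

inside=no margin=-4401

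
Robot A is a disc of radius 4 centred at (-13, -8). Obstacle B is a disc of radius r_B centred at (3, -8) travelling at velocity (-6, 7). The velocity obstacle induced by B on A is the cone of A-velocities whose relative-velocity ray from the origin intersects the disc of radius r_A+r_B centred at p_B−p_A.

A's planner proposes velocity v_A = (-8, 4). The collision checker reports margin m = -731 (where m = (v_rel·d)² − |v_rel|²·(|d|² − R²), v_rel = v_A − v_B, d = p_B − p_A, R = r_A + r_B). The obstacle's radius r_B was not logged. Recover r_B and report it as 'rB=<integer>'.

m = -731
d = (16, 0);  v_rel = (-2, -3),  |v_rel|² = 13
v_rel×d = (-2)·(0) − (-3)·(16) = 48
since m = R²·13 − 48²:  R² = (2304 + -731) / 13 = 121
R = √121 = 11  ⇒  r_B = 11 − 4 = 7

rB=7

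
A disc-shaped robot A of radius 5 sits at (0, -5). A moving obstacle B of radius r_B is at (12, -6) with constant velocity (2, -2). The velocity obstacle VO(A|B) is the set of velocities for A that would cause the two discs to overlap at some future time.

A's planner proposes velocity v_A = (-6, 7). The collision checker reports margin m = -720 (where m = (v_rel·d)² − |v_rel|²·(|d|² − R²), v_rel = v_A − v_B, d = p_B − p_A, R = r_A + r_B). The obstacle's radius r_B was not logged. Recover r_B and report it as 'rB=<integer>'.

m = -720
d = (12, -1);  v_rel = (-8, 9),  |v_rel|² = 145
v_rel×d = (-8)·(-1) − (9)·(12) = -100
since m = R²·145 − (-100)²:  R² = (10000 + -720) / 145 = 64
R = √64 = 8  ⇒  r_B = 8 − 5 = 3

rB=3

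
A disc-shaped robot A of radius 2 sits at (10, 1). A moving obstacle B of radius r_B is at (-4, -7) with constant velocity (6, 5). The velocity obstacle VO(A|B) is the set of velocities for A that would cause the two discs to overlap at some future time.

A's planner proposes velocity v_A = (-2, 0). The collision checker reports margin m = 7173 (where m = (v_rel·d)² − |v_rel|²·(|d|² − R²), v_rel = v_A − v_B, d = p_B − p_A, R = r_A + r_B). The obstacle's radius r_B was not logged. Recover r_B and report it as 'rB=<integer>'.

m = 7173
d = (-14, -8);  v_rel = (-8, -5),  |v_rel|² = 89
v_rel×d = (-8)·(-8) − (-5)·(-14) = -6
since m = R²·89 − (-6)²:  R² = (36 + 7173) / 89 = 81
R = √81 = 9  ⇒  r_B = 9 − 2 = 7

rB=7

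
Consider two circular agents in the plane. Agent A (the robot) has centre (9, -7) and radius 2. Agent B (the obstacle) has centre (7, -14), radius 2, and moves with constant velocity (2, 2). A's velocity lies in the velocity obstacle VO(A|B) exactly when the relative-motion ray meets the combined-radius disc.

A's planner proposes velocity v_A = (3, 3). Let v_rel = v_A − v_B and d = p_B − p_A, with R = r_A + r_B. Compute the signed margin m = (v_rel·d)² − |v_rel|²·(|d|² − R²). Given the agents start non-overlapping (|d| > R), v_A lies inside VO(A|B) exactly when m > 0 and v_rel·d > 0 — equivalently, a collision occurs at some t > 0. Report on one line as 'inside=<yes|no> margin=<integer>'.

d = (-2, -7),  |d|² = 53;  R = 2+2 = 4,  c = 53−4² = 37
v_rel = (1, 1),  |v_rel|² = 2;  v_rel·d = (1)·(-2) + (1)·(-7) = -9
2·t² + 18·t + 37 = 0  ⇒  m = (-9)² − 2·37 = 7
m = 7 > 0,  v_rel·d = -9 < 0  ⇒  outside

inside=no margin=7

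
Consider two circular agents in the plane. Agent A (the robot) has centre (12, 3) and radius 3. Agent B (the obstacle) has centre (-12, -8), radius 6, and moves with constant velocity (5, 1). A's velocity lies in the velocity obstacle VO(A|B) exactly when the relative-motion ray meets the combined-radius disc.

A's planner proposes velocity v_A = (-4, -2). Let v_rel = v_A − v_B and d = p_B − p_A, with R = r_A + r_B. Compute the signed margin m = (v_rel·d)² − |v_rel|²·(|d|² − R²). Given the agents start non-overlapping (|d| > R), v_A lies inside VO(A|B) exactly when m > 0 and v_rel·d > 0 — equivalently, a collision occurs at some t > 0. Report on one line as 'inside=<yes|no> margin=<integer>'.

d = (-24, -11),  |d|² = 697;  R = 3+6 = 9,  c = 697−9² = 616
v_rel = (-9, -3),  |v_rel|² = 90;  v_rel·d = (-9)·(-24) + (-3)·(-11) = 249
90·t² − 498·t + 616 = 0  ⇒  m = 249² − 90·616 = 6561
m = 6561 > 0,  v_rel·d = 249 > 0  ⇒  inside

inside=yes margin=6561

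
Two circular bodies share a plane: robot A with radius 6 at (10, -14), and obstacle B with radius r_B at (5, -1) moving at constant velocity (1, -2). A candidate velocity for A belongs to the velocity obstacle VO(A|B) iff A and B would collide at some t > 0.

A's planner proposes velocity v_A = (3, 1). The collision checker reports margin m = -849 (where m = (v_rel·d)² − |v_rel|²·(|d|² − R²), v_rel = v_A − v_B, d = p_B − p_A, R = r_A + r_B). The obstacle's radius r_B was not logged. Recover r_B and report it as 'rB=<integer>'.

m = -849
d = (-5, 13);  v_rel = (2, 3),  |v_rel|² = 13
v_rel×d = (2)·(13) − (3)·(-5) = 41
since m = R²·13 − 41²:  R² = (1681 + -849) / 13 = 64
R = √64 = 8  ⇒  r_B = 8 − 6 = 2

rB=2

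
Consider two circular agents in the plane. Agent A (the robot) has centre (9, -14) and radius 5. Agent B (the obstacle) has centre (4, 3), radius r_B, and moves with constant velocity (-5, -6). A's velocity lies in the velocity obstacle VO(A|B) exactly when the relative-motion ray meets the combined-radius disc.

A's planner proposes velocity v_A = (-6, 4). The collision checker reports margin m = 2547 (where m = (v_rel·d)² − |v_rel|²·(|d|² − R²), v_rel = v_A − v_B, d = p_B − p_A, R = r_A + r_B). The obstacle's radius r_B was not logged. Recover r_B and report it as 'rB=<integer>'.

m = 2547
d = (-5, 17);  v_rel = (-1, 10),  |v_rel|² = 101
v_rel×d = (-1)·(17) − (10)·(-5) = 33
since m = R²·101 − 33²:  R² = (1089 + 2547) / 101 = 36
R = √36 = 6  ⇒  r_B = 6 − 5 = 1

rB=1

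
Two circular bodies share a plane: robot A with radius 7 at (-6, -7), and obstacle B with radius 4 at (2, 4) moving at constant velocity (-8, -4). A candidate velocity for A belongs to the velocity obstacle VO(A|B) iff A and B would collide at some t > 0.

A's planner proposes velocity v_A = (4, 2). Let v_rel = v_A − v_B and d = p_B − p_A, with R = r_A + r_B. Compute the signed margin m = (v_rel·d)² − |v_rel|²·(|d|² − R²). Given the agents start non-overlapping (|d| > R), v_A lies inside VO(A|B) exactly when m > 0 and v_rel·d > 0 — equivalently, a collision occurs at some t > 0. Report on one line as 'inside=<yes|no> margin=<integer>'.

d = (8, 11),  |d|² = 185;  R = 7+4 = 11,  c = 185−11² = 64
v_rel = (12, 6),  |v_rel|² = 180;  v_rel·d = (12)·(8) + (6)·(11) = 162
180·t² − 324·t + 64 = 0  ⇒  m = 162² − 180·64 = 14724
m = 14724 > 0,  v_rel·d = 162 > 0  ⇒  inside

inside=yes margin=14724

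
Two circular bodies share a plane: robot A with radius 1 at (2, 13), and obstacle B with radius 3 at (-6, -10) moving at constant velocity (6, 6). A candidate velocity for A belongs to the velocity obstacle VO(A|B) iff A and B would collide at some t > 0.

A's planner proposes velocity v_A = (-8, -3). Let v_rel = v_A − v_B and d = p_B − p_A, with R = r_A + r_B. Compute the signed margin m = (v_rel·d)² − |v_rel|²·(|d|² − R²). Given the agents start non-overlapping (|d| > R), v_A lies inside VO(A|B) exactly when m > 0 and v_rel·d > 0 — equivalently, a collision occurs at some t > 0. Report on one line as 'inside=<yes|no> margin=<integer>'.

d = (-8, -23),  |d|² = 593;  R = 1+3 = 4,  c = 593−4² = 577
v_rel = (-14, -9),  |v_rel|² = 277;  v_rel·d = (-14)·(-8) + (-9)·(-23) = 319
277·t² − 638·t + 577 = 0  ⇒  m = 319² − 277·577 = -58068
m = -58068 < 0,  v_rel·d = 319 > 0  ⇒  outside

inside=no margin=-58068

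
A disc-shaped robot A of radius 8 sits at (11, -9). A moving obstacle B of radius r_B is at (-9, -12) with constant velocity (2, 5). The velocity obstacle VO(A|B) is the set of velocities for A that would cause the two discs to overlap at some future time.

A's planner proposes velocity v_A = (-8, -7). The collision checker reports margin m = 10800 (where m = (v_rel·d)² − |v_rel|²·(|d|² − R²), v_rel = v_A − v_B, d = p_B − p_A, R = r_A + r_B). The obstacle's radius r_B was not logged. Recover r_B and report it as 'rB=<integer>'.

m = 10800
d = (-20, -3);  v_rel = (-10, -12),  |v_rel|² = 244
v_rel×d = (-10)·(-3) − (-12)·(-20) = -210
since m = R²·244 − (-210)²:  R² = (44100 + 10800) / 244 = 225
R = √225 = 15  ⇒  r_B = 15 − 8 = 7

rB=7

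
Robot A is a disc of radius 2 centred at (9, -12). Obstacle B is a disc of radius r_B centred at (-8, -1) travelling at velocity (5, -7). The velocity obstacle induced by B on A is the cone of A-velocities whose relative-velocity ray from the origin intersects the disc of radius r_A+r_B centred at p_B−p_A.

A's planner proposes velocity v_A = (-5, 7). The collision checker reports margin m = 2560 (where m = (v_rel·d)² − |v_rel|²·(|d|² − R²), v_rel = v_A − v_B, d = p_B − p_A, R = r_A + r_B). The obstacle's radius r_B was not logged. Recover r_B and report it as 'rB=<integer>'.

m = 2560
d = (-17, 11);  v_rel = (-10, 14),  |v_rel|² = 296
v_rel×d = (-10)·(11) − (14)·(-17) = 128
since m = R²·296 − 128²:  R² = (16384 + 2560) / 296 = 64
R = √64 = 8  ⇒  r_B = 8 − 2 = 6

rB=6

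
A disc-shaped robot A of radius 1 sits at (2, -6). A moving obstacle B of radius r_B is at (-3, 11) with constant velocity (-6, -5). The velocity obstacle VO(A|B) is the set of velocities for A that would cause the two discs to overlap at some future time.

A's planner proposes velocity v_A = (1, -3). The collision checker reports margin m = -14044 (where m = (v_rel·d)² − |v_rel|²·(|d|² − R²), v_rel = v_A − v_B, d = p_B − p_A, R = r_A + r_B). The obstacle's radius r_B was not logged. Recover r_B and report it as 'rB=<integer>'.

m = -14044
d = (-5, 17);  v_rel = (7, 2),  |v_rel|² = 53
v_rel×d = (7)·(17) − (2)·(-5) = 129
since m = R²·53 − 129²:  R² = (16641 + -14044) / 53 = 49
R = √49 = 7  ⇒  r_B = 7 − 1 = 6

rB=6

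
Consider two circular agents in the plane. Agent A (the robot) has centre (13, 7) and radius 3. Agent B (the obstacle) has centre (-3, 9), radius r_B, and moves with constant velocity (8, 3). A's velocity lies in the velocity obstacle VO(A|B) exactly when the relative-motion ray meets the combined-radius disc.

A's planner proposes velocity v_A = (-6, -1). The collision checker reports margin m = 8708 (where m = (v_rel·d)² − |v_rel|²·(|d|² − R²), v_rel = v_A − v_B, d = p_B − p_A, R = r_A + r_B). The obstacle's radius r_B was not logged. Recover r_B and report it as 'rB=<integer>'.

m = 8708
d = (-16, 2);  v_rel = (-14, -4),  |v_rel|² = 212
v_rel×d = (-14)·(2) − (-4)·(-16) = -92
since m = R²·212 − (-92)²:  R² = (8464 + 8708) / 212 = 81
R = √81 = 9  ⇒  r_B = 9 − 3 = 6

rB=6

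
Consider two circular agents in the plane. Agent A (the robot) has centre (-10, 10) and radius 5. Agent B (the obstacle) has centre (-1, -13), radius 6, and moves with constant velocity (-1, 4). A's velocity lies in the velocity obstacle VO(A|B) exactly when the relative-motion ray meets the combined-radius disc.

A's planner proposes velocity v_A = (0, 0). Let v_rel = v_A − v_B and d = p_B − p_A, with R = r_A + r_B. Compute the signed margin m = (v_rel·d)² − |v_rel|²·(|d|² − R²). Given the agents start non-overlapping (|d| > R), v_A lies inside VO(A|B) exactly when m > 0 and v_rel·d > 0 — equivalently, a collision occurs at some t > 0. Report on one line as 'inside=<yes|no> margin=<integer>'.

d = (9, -23),  |d|² = 610;  R = 5+6 = 11,  c = 610−11² = 489
v_rel = (1, -4),  |v_rel|² = 17;  v_rel·d = (1)·(9) + (-4)·(-23) = 101
17·t² − 202·t + 489 = 0  ⇒  m = 101² − 17·489 = 1888
m = 1888 > 0,  v_rel·d = 101 > 0  ⇒  inside

inside=yes margin=1888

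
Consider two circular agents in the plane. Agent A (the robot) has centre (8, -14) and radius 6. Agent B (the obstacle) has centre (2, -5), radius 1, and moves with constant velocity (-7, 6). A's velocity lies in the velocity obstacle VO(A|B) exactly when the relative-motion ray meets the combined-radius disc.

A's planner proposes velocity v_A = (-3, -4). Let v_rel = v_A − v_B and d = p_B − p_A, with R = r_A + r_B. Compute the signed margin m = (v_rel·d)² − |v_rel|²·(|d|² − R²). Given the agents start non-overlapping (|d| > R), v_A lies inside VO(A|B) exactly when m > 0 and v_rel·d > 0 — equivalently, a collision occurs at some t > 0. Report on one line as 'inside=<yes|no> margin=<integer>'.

d = (-6, 9),  |d|² = 117;  R = 6+1 = 7,  c = 117−7² = 68
v_rel = (4, -10),  |v_rel|² = 116;  v_rel·d = (4)·(-6) + (-10)·(9) = -114
116·t² + 228·t + 68 = 0  ⇒  m = (-114)² − 116·68 = 5108
m = 5108 > 0,  v_rel·d = -114 < 0  ⇒  outside

inside=no margin=5108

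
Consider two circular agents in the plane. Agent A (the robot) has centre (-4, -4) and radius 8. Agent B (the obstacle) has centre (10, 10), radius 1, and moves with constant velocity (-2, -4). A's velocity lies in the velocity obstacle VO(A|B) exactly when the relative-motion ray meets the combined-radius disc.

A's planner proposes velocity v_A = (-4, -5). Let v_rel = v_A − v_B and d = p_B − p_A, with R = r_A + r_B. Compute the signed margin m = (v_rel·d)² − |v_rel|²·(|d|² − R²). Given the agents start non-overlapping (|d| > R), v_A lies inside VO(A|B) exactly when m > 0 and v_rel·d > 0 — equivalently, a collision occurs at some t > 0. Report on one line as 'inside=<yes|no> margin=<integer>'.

d = (14, 14),  |d|² = 392;  R = 8+1 = 9,  c = 392−9² = 311
v_rel = (-2, -1),  |v_rel|² = 5;  v_rel·d = (-2)·(14) + (-1)·(14) = -42
5·t² + 84·t + 311 = 0  ⇒  m = (-42)² − 5·311 = 209
m = 209 > 0,  v_rel·d = -42 < 0  ⇒  outside

inside=no margin=209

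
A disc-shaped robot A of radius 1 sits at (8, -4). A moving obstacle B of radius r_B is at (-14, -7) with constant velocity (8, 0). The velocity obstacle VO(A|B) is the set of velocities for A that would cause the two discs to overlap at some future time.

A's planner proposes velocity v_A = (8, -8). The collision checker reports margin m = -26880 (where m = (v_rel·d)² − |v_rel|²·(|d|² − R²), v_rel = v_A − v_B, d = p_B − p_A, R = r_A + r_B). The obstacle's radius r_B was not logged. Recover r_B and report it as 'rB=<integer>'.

m = -26880
d = (-22, -3);  v_rel = (0, -8),  |v_rel|² = 64
v_rel×d = (0)·(-3) − (-8)·(-22) = -176
since m = R²·64 − (-176)²:  R² = (30976 + -26880) / 64 = 64
R = √64 = 8  ⇒  r_B = 8 − 1 = 7

rB=7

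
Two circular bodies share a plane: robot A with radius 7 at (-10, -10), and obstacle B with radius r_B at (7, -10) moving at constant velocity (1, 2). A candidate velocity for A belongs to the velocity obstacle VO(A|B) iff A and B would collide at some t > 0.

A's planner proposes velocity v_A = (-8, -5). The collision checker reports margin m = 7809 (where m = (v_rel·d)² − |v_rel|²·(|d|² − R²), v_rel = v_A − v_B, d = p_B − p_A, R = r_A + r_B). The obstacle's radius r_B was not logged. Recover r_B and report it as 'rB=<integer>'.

m = 7809
d = (17, 0);  v_rel = (-9, -7),  |v_rel|² = 130
v_rel×d = (-9)·(0) − (-7)·(17) = 119
since m = R²·130 − 119²:  R² = (14161 + 7809) / 130 = 169
R = √169 = 13  ⇒  r_B = 13 − 7 = 6

rB=6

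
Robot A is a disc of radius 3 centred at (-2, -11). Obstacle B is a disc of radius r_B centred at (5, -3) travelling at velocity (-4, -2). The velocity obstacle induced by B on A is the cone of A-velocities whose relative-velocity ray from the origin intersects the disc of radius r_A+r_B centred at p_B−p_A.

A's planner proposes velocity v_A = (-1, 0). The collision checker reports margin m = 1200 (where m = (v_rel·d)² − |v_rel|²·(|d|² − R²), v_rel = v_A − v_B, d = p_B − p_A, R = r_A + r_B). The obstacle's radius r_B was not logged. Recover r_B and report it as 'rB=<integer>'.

m = 1200
d = (7, 8);  v_rel = (3, 2),  |v_rel|² = 13
v_rel×d = (3)·(8) − (2)·(7) = 10
since m = R²·13 − 10²:  R² = (100 + 1200) / 13 = 100
R = √100 = 10  ⇒  r_B = 10 − 3 = 7

rB=7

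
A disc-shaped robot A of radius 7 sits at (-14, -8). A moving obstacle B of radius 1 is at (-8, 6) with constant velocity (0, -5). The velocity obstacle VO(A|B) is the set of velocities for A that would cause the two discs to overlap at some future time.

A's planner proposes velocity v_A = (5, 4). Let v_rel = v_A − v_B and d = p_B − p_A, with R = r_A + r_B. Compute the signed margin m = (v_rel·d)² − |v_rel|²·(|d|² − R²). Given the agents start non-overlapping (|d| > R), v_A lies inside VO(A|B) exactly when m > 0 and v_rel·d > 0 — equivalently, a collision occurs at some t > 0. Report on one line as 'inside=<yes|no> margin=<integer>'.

d = (6, 14),  |d|² = 232;  R = 7+1 = 8,  c = 232−8² = 168
v_rel = (5, 9),  |v_rel|² = 106;  v_rel·d = (5)·(6) + (9)·(14) = 156
106·t² − 312·t + 168 = 0  ⇒  m = 156² − 106·168 = 6528
m = 6528 > 0,  v_rel·d = 156 > 0  ⇒  inside

inside=yes margin=6528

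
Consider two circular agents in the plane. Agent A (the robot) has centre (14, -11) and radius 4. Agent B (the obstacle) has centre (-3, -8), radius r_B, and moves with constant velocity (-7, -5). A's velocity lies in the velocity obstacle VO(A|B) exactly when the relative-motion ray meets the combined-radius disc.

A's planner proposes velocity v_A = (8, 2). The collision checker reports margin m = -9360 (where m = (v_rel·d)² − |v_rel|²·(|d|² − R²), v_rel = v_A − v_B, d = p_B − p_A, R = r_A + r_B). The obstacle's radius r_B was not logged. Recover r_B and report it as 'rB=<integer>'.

m = -9360
d = (-17, 3);  v_rel = (15, 7),  |v_rel|² = 274
v_rel×d = (15)·(3) − (7)·(-17) = 164
since m = R²·274 − 164²:  R² = (26896 + -9360) / 274 = 64
R = √64 = 8  ⇒  r_B = 8 − 4 = 4

rB=4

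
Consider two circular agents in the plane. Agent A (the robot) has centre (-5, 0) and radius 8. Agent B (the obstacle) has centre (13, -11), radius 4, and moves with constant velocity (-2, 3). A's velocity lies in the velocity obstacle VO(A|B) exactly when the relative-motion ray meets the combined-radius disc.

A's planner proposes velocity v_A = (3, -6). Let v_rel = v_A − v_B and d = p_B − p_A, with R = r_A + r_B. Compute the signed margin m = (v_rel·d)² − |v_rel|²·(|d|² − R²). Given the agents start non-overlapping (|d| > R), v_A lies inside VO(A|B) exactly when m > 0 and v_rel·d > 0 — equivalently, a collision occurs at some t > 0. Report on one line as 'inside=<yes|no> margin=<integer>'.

d = (18, -11),  |d|² = 445;  R = 8+4 = 12,  c = 445−12² = 301
v_rel = (5, -9),  |v_rel|² = 106;  v_rel·d = (5)·(18) + (-9)·(-11) = 189
106·t² − 378·t + 301 = 0  ⇒  m = 189² − 106·301 = 3815
m = 3815 > 0,  v_rel·d = 189 > 0  ⇒  inside

inside=yes margin=3815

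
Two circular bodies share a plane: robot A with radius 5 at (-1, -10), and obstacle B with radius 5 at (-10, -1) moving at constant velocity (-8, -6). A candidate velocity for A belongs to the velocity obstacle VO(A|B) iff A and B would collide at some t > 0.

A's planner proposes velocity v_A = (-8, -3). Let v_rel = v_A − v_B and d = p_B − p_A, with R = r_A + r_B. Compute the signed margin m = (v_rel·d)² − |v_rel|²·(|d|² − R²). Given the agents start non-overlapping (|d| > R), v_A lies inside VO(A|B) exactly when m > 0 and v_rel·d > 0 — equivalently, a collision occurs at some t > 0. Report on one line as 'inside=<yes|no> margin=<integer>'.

d = (-9, 9),  |d|² = 162;  R = 5+5 = 10,  c = 162−10² = 62
v_rel = (0, 3),  |v_rel|² = 9;  v_rel·d = (0)·(-9) + (3)·(9) = 27
9·t² − 54·t + 62 = 0  ⇒  m = 27² − 9·62 = 171
m = 171 > 0,  v_rel·d = 27 > 0  ⇒  inside

inside=yes margin=171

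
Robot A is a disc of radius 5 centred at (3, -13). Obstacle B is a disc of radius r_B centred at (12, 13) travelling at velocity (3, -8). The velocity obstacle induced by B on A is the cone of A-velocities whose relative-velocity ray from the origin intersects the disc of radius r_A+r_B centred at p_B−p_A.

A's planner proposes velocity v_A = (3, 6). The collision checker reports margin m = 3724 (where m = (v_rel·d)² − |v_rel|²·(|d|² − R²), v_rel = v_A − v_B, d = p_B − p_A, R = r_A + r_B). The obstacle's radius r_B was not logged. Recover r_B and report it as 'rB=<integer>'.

m = 3724
d = (9, 26);  v_rel = (0, 14),  |v_rel|² = 196
v_rel×d = (0)·(26) − (14)·(9) = -126
since m = R²·196 − (-126)²:  R² = (15876 + 3724) / 196 = 100
R = √100 = 10  ⇒  r_B = 10 − 5 = 5

rB=5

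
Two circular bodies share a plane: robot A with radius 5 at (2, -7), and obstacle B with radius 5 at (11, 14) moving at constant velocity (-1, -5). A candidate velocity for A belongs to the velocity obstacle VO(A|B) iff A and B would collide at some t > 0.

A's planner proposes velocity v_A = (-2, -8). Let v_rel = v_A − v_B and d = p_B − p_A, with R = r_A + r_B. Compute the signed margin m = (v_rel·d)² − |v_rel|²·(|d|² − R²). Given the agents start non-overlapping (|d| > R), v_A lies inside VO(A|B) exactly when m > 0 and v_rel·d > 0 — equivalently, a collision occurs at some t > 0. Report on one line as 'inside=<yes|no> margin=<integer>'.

d = (9, 21),  |d|² = 522;  R = 5+5 = 10,  c = 522−10² = 422
v_rel = (-1, -3),  |v_rel|² = 10;  v_rel·d = (-1)·(9) + (-3)·(21) = -72
10·t² + 144·t + 422 = 0  ⇒  m = (-72)² − 10·422 = 964
m = 964 > 0,  v_rel·d = -72 < 0  ⇒  outside

inside=no margin=964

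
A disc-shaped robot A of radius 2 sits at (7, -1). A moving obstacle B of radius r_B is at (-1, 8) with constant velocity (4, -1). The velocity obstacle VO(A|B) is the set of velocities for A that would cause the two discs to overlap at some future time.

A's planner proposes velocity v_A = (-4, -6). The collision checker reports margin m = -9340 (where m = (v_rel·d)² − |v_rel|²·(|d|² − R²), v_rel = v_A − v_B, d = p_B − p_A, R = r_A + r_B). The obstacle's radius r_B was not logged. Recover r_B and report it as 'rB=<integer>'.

m = -9340
d = (-8, 9);  v_rel = (-8, -5),  |v_rel|² = 89
v_rel×d = (-8)·(9) − (-5)·(-8) = -112
since m = R²·89 − (-112)²:  R² = (12544 + -9340) / 89 = 36
R = √36 = 6  ⇒  r_B = 6 − 2 = 4

rB=4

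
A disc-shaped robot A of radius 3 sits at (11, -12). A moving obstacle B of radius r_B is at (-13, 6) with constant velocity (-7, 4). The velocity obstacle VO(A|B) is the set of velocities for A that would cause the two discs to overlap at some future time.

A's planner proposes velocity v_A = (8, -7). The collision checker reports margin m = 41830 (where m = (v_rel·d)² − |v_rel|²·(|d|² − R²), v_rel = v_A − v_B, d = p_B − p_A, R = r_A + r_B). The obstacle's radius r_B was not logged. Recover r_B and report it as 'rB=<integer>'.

m = 41830
d = (-24, 18);  v_rel = (15, -11),  |v_rel|² = 346
v_rel×d = (15)·(18) − (-11)·(-24) = 6
since m = R²·346 − 6²:  R² = (36 + 41830) / 346 = 121
R = √121 = 11  ⇒  r_B = 11 − 3 = 8

rB=8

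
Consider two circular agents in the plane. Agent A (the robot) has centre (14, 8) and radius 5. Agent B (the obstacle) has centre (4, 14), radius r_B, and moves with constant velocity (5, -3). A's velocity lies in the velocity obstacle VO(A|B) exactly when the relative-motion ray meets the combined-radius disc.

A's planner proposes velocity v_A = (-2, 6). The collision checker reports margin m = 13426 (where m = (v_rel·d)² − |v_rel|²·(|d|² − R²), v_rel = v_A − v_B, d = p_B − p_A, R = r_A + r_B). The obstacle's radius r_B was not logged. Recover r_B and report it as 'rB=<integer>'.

m = 13426
d = (-10, 6);  v_rel = (-7, 9),  |v_rel|² = 130
v_rel×d = (-7)·(6) − (9)·(-10) = 48
since m = R²·130 − 48²:  R² = (2304 + 13426) / 130 = 121
R = √121 = 11  ⇒  r_B = 11 − 5 = 6

rB=6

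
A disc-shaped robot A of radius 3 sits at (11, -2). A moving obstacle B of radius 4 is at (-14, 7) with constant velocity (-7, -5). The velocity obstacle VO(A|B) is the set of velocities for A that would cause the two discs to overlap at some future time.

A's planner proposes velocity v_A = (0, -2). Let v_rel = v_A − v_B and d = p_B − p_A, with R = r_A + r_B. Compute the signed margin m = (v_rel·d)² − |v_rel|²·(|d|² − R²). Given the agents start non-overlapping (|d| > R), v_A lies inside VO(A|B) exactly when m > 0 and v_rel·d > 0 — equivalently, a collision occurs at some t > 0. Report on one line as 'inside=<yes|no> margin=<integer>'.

d = (-25, 9),  |d|² = 706;  R = 3+4 = 7,  c = 706−7² = 657
v_rel = (7, 3),  |v_rel|² = 58;  v_rel·d = (7)·(-25) + (3)·(9) = -148
58·t² + 296·t + 657 = 0  ⇒  m = (-148)² − 58·657 = -16202
m = -16202 < 0,  v_rel·d = -148 < 0  ⇒  outside

inside=no margin=-16202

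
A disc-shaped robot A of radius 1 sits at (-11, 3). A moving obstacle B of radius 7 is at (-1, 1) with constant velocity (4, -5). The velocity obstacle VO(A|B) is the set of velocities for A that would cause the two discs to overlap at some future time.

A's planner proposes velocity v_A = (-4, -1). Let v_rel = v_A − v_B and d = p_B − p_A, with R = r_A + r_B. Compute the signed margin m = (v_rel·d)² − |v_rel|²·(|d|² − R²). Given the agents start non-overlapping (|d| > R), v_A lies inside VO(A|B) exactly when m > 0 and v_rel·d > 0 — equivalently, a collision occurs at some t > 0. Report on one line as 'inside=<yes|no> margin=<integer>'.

d = (10, -2),  |d|² = 104;  R = 1+7 = 8,  c = 104−8² = 40
v_rel = (-8, 4),  |v_rel|² = 80;  v_rel·d = (-8)·(10) + (4)·(-2) = -88
80·t² + 176·t + 40 = 0  ⇒  m = (-88)² − 80·40 = 4544
m = 4544 > 0,  v_rel·d = -88 < 0  ⇒  outside

inside=no margin=4544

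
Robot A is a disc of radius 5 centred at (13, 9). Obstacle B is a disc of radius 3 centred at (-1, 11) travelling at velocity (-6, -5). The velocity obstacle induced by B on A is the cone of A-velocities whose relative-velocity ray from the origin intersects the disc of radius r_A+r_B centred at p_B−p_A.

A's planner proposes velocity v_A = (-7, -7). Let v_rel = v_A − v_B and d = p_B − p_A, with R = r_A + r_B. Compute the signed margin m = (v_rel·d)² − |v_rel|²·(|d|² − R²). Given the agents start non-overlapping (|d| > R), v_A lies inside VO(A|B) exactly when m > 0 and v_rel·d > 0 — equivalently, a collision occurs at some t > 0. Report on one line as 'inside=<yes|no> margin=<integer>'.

d = (-14, 2),  |d|² = 200;  R = 5+3 = 8,  c = 200−8² = 136
v_rel = (-1, -2),  |v_rel|² = 5;  v_rel·d = (-1)·(-14) + (-2)·(2) = 10
5·t² − 20·t + 136 = 0  ⇒  m = 10² − 5·136 = -580
m = -580 < 0,  v_rel·d = 10 > 0  ⇒  outside

inside=no margin=-580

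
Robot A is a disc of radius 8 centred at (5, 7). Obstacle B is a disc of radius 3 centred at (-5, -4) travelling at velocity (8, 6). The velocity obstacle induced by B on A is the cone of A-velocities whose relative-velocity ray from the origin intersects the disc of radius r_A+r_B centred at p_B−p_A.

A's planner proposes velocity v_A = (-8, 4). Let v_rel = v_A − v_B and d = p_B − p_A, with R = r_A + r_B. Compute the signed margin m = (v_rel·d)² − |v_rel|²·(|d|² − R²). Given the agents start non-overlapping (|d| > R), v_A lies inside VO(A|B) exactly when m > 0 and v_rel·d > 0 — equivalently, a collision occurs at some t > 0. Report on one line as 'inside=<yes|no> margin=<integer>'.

d = (-10, -11),  |d|² = 221;  R = 8+3 = 11,  c = 221−11² = 100
v_rel = (-16, -2),  |v_rel|² = 260;  v_rel·d = (-16)·(-10) + (-2)·(-11) = 182
260·t² − 364·t + 100 = 0  ⇒  m = 182² − 260·100 = 7124
m = 7124 > 0,  v_rel·d = 182 > 0  ⇒  inside

inside=yes margin=7124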